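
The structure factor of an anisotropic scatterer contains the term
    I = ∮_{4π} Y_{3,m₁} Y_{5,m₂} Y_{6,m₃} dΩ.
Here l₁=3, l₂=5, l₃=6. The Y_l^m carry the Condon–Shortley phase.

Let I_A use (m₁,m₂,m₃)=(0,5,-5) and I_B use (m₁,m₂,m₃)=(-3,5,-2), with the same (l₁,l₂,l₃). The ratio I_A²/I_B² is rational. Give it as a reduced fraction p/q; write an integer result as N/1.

33/1

l's match ⇒ only the (l;m) 3-j factors differ between A and B.
A: triangle coeff Δ(3,5,6) = 1/675675; Σ_t [2,2]: t=2:+1/483840 = 1/483840; (3j)²=3/91 [(3 5 6; 0 5 -5)], sign=-1
B: triangle coeff Δ(3,5,6) = 1/675675; Σ_t [2,2]: t=2:+1/1935360 = 1/1935360; (3j)²=1/1001 [(3 5 6; -3 5 -2)], sign=+1
I_A²/I_B² = (3/91)/(1/1001) = 33/1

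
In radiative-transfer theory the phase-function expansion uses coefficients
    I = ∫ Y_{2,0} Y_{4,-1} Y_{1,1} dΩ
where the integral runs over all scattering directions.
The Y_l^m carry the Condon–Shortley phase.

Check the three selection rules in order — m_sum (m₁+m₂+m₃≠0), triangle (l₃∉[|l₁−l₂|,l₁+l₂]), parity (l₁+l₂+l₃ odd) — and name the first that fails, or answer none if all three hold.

triangle

azimuthal sum: 0 − 1 + 1 = 0  ✓
2 ≤ 1 ≤ 6 (triangle on l)  ✗
L = 2 + 4 + 1 = 7 (odd)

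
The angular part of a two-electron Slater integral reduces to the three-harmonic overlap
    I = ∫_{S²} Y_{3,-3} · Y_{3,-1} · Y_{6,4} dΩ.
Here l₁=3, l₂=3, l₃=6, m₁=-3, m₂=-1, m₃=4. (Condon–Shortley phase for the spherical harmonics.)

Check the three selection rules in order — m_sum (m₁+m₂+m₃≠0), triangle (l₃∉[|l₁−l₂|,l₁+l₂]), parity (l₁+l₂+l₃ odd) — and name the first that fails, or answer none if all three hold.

none

Σmᵢ = 0  ✓
l₃∈[|l₁−l₂|,l₁+l₂]=[0,6], have l₃=6  ✓
Σlᵢ = 12 ⇒ even  ✓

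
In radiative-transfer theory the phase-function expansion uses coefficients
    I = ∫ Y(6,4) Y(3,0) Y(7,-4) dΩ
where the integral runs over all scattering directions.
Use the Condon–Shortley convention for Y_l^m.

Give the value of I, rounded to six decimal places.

Checks pass: Σm=0; 16 even; l₃=7∈[3,9].
(2·6+1)(2·3+1)(2·7+1) = 1365
Δ: 2! 10! 4! / 17! → 1/2042040
sum: t=0:+1/207360 t=1:−1/57600 t=2:+1/207360 = -1/129600
3j²(6 3 7; 0 0 0) = Δ·Π!·Σ² = 168/12155  (sign +1)
sum: t=0:+1/967680 t=1:−1/1451520 t=2:+1/43545600 = 1/2721600
3j²(6 3 7; 4 0 -4) = Δ·Π!·Σ² = 32/7735  (sign -1)
combine: 4πI² = 1365·168/12155·32/7735 = 16128/206635
take √, sign -1: I = -0.07881037

-0.078810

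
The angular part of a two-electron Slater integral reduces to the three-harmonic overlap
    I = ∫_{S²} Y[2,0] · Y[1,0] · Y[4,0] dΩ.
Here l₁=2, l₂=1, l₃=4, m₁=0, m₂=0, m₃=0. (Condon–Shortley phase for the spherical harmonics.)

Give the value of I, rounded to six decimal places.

0.000000

l₃=4 ∉ [1,3] — triangle fails ⇒ I = 0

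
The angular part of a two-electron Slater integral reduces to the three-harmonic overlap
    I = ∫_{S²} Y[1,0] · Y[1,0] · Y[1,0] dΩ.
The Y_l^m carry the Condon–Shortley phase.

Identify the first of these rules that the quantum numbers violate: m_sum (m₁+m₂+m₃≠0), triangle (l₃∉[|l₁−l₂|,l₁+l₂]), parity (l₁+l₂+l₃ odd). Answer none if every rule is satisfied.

parity

Σmᵢ = 0  ✓
l₃∈[|l₁−l₂|,l₁+l₂]=[0,2], have l₃=1  ✓
Σlᵢ = 3 ⇒ odd  ✗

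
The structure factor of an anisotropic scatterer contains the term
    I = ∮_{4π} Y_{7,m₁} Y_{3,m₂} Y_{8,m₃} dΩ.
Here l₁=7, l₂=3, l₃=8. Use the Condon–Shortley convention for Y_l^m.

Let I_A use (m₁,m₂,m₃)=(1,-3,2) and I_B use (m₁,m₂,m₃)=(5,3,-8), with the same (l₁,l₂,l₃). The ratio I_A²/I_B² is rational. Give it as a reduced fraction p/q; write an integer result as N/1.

Shared (l₁,l₂,l₃)=(7,3,8): N and (l;000)² cancel in I_A²/I_B².
A: Δ = 2!·12!·4!/19! = 1/5290740; Racah Σ t=0..0: t=0:+1/24883200 = 1/24883200; ⇒ 3j(7 3 8; 1 -3 2)² = 70/4199, sgn +1
B: Δ = 2!·12!·4!/19! = 1/5290740; Racah Σ t=2..2: t=2:+1/22992076800 = 1/22992076800; ⇒ 3j(7 3 8; 5 3 -8)² = 5/969, sgn +1
I_A²/I_B² = (70/4199)/(5/969) = 42/13

42/13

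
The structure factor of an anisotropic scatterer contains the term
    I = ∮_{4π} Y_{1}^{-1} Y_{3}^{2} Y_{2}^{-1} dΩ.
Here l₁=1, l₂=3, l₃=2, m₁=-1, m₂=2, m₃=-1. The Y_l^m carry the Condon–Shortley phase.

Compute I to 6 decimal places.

m-sum 0 ✓  L=6 even ✓  2≤2≤4 ✓
Π(2lᵢ+1) = 3×7×5 = 105
triangle coeff Δ(1,3,2) = 1/105
Σ_t [1,1]: t=1:−1/4 = -1/4
(3j)²=3/35 [(1 3 2; 0 0 0)], sign=-1
Σ_t [2,2]: t=2:+1/12 = 1/12
(3j)²=2/21 [(1 3 2; -1 2 -1)], sign=-1
⇒ 4πI² = 6/7
I = (+1)√(6/7/(4π)) = 0.26116903

0.261169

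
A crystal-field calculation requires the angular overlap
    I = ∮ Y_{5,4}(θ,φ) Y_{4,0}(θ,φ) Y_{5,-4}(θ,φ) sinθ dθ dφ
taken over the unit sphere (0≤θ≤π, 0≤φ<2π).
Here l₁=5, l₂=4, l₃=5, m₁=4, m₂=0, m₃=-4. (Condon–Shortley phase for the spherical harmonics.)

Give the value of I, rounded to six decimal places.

-0.130198

Checks pass: Σm=0; 14 even; l₃=5∈[1,9].
(2·5+1)(2·4+1)(2·5+1) = 1089
Δ: 4! 6! 4! / 15! → 1/3153150
sum: t=0:+1/69120 t=1:−1/1728 t=2:+1/576 t=3:−1/1728 t=4:+1/69120 = 7/11520
3j²(5 4 5; 0 0 0) = Δ·Π!·Σ² = 2/143  (sign -1)
sum: t=0:+1/69120 t=1:−1/25920 = -1/41472
3j²(5 4 5; 4 0 -4) = Δ·Π!·Σ² = 2/143  (sign +1)
combine: 4πI² = 1089·2/143·2/143 = 36/169
take √, sign -1: I = -0.13019760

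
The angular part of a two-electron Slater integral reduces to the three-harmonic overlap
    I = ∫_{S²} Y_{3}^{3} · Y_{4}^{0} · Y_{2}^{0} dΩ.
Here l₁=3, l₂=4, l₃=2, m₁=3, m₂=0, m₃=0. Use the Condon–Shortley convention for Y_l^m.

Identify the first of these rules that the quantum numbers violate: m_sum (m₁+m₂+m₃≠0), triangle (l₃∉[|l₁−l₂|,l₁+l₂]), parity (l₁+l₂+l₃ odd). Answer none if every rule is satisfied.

azimuthal sum: 3 + 0 + 0 = 3  ✗
1 ≤ 2 ≤ 7 (triangle on l)
L = 3 + 4 + 2 = 9 (odd)

m_sum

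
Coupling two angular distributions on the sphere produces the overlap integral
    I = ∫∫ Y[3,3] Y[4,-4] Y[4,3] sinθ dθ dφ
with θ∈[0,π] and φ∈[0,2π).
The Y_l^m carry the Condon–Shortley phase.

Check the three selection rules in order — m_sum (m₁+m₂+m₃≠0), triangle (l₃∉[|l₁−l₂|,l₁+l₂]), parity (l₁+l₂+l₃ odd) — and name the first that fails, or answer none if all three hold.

m_sum

Σmᵢ = 2  ✗
l₃∈[|l₁−l₂|,l₁+l₂]=[1,7], have l₃=4
Σlᵢ = 11 ⇒ odd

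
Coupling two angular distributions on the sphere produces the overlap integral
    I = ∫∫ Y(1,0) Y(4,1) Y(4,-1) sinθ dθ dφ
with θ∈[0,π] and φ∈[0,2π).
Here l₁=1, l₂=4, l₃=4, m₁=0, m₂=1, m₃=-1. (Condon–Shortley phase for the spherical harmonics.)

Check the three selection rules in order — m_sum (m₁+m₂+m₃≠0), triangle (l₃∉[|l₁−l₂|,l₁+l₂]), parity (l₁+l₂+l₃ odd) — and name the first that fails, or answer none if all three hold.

parity

Σmᵢ = 0  ✓
l₃∈[|l₁−l₂|,l₁+l₂]=[3,5], have l₃=4  ✓
Σlᵢ = 9 ⇒ odd  ✗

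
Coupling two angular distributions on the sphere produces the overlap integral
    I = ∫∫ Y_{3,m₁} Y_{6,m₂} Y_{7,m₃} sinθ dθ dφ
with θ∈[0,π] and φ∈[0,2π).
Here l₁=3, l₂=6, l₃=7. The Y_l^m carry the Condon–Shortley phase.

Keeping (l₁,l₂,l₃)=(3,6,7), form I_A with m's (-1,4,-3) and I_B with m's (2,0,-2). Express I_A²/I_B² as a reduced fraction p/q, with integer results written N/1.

Same 3,6,7: normalisation and zero-m 3j drop out of the ratio.
A: Δ: 2! 4! 10! / 17! → 1/2042040; sum: t=0:+1/174182400 t=1:−1/2177280 t=2:+1/645120 = 191/174182400; 3j²(3 6 7; -1 4 -3) = Δ·Π!·Σ² = 36481/2042040  (sign +1)
B: Δ: 2! 4! 10! / 17! → 1/2042040; sum: t=0:+1/207360 t=1:−1/345600 = 1/518400; 3j²(3 6 7; 2 0 -2) = Δ·Π!·Σ² = 12/2431  (sign -1)
I_A²/I_B² = (36481/2042040)/(12/2431) = 36481/10080

36481/10080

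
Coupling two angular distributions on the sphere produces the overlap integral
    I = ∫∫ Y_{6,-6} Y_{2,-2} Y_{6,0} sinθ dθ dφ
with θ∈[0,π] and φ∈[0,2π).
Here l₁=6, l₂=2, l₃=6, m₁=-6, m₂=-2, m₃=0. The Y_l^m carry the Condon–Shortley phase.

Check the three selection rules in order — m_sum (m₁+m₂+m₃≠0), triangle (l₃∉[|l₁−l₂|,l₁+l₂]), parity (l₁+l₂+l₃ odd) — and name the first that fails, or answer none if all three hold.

m_sum

m₁+m₂+m₃ = -6 − 2 + 0 = -8  ✗
triangle: |6−2|=4 ≤ l₃=6 ≤ 6+2=8
parity: l₁+l₂+l₃ = 14 is even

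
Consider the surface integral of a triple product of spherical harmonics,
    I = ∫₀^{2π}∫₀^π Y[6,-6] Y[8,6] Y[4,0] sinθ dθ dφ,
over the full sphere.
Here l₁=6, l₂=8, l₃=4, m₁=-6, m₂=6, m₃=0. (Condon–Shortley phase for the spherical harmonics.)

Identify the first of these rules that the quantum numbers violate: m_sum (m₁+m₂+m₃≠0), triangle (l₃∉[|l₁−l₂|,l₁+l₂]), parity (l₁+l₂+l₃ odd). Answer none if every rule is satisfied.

none

Σmᵢ = 0  ✓
l₃∈[|l₁−l₂|,l₁+l₂]=[2,14], have l₃=4  ✓
Σlᵢ = 18 ⇒ even  ✓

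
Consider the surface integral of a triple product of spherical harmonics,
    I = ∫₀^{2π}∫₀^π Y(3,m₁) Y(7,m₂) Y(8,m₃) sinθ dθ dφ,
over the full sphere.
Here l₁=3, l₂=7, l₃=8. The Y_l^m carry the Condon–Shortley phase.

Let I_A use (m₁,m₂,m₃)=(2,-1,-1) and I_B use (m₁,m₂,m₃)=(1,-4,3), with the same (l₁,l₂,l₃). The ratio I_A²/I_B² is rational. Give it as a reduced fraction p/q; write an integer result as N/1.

Shared (l₁,l₂,l₃)=(3,7,8): N and (l;000)² cancel in I_A²/I_B².
A: Δ = 2!·4!·12!/19! = 1/5290740; Racah Σ t=0..1: t=0:+1/6220800 t=1:−1/14515200 = 1/10886400; ⇒ 3j(3 7 8; 2 -1 -1)² = 128/12597, sgn -1
B: Δ = 2!·4!·12!/19! = 1/5290740; Racah Σ t=0..2: t=0:+1/17418240 t=1:−1/43545600 t=2:+1/1916006400 = 67/1916006400; ⇒ 3j(3 7 8; 1 -4 3)² = 4489/352716, sgn -1
I_A²/I_B² = (128/12597)/(4489/352716) = 3584/4489

3584/4489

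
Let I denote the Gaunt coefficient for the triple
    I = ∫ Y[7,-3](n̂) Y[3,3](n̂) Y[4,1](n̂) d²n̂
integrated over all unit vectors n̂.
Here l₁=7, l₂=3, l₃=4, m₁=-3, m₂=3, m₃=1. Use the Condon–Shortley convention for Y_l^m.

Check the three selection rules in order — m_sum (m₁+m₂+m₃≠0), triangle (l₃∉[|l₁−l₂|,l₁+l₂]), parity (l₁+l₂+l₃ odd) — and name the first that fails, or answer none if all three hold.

Σmᵢ = 1  ✗
l₃∈[|l₁−l₂|,l₁+l₂]=[4,10], have l₃=4
Σlᵢ = 14 ⇒ even

m_sum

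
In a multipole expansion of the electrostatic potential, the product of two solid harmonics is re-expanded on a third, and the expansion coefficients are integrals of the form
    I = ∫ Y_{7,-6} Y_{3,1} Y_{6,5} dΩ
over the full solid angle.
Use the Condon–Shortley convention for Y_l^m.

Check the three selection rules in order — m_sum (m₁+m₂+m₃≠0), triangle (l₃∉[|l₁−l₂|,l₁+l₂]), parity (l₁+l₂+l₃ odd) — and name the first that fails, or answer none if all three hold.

azimuthal sum: -6 + 1 + 5 = 0  ✓
4 ≤ 6 ≤ 10 (triangle on l)  ✓
L = 7 + 3 + 6 = 16 (even)  ✓

none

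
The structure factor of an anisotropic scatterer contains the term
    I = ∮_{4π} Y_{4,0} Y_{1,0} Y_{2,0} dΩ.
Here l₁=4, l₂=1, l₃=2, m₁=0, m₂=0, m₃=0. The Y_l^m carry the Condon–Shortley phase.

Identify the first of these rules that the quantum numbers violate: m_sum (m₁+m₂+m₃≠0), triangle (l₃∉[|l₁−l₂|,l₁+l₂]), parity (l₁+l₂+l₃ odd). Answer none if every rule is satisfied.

Σmᵢ = 0  ✓
l₃∈[|l₁−l₂|,l₁+l₂]=[3,5], have l₃=2  ✗
Σlᵢ = 7 ⇒ odd

triangle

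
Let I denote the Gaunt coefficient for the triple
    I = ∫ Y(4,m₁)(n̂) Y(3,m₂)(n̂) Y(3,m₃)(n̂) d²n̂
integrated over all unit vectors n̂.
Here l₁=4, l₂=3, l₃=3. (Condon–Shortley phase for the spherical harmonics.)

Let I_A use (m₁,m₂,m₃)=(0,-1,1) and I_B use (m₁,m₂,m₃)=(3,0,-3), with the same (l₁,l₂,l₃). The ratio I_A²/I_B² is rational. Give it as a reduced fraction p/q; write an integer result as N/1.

1/63

Same 4,3,3: normalisation and zero-m 3j drop out of the ratio.
A: Δ: 4! 4! 2! / 11! → 1/34650; sum: t=0:+1/1152 t=1:−1/36 t=2:+1/32 = 5/1152; 3j²(4 3 3; 0 -1 1) = Δ·Π!·Σ² = 1/1386  (sign +1)
B: Δ: 4! 4! 2! / 11! → 1/34650; sum: t=1:−1/288 = -1/288; 3j²(4 3 3; 3 0 -3) = Δ·Π!·Σ² = 1/22  (sign -1)
I_A²/I_B² = (1/1386)/(1/22) = 1/63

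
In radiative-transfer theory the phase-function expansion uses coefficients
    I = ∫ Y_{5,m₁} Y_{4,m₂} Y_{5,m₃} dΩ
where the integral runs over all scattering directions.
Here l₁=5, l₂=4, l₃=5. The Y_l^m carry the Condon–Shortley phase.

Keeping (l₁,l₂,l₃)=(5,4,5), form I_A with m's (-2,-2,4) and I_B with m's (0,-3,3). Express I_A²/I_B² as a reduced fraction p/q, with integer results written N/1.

5/6

Same 5,4,5: normalisation and zero-m 3j drop out of the ratio.
A: Δ: 4! 6! 4! / 15! → 1/3153150; sum: t=1:−1/25920 t=2:+1/11520 = 1/20736; 3j²(5 4 5; -2 -2 4) = Δ·Π!·Σ² = 5/429  (sign -1)
B: Δ: 4! 6! 4! / 15! → 1/3153150; sum: t=0:+1/17280 t=1:−1/6912 = -1/11520; 3j²(5 4 5; 0 -3 3) = Δ·Π!·Σ² = 2/143  (sign -1)
I_A²/I_B² = (5/429)/(2/143) = 5/6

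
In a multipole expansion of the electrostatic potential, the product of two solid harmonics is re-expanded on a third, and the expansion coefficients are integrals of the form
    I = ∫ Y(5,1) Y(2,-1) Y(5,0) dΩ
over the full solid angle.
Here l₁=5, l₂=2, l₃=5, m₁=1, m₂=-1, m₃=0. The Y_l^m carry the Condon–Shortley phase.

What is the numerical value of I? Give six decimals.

-0.036166

m-sum 0 ✓  L=12 even ✓  3≤5≤7 ✓
Π(2lᵢ+1) = 11×5×11 = 605
triangle coeff Δ(5,2,5) = 1/38610
Σ_t [0,2]: t=0:+1/2880 t=1:−1/576 t=2:+1/2880 = -1/960
(3j)²=10/429 [(5 2 5; 0 0 0)], sign=+1
Σ_t [0,1]: t=0:+1/1152 t=1:−1/1440 = 1/5760
(3j)²=1/858 [(5 2 5; 1 -1 0)], sign=-1
⇒ 4πI² = 25/1521
I = (-1)√(25/1521/(4π)) = -0.03616600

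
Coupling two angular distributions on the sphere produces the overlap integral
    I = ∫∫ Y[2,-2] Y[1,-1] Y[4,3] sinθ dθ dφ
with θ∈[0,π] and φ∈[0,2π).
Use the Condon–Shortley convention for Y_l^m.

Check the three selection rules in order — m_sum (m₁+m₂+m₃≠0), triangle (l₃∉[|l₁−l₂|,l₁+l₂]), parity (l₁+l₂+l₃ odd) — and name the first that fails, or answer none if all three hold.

triangle

Σmᵢ = 0  ✓
l₃∈[|l₁−l₂|,l₁+l₂]=[1,3], have l₃=4  ✗
Σlᵢ = 7 ⇒ odd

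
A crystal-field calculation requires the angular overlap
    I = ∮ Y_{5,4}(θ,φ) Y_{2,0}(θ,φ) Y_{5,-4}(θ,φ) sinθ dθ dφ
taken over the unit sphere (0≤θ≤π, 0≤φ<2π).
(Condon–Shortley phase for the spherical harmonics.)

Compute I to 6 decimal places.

Rules hold: Σm=0, L=12 even, 3≤5≤7.
N = 11·5·11 = 605
Δ = 2!·8!·2!/13! = 1/38610
Racah Σ t=0..2: t=0:+1/2880 t=1:−1/576 t=2:+1/2880 = -1/960
⇒ 3j(5 2 5; 0 0 0)² = 10/429, sgn +1
Racah Σ t=0..1: t=0:+1/20160 t=1:−1/40320 = 1/40320
⇒ 3j(5 2 5; 4 0 -4)² = 6/715, sgn -1
4πI² = N·(3j₀)²·(3jₘ)² = 20/169
I = -1·√(0.118343/4π) = -0.09704356

-0.097044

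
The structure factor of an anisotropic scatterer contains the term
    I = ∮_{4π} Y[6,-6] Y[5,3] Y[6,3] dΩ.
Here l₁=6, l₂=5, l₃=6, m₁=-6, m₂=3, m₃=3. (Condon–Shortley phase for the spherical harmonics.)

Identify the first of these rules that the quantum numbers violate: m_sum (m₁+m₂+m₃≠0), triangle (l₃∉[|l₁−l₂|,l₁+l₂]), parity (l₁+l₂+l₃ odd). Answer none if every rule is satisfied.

Σmᵢ = 0  ✓
l₃∈[|l₁−l₂|,l₁+l₂]=[1,11], have l₃=6  ✓
Σlᵢ = 17 ⇒ odd  ✗

parity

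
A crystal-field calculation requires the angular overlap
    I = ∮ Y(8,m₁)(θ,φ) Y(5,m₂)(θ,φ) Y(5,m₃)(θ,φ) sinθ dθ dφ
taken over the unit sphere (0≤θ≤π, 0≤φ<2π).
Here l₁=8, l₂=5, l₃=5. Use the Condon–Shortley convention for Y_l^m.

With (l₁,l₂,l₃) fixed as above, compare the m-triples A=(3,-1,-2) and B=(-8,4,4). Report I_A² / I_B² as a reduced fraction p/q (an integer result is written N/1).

3/13

l's match ⇒ only the (l;m) 3-j factors differ between A and B.
A: triangle coeff Δ(8,5,5) = 1/37413090; Σ_t [2,4]: t=2:+1/2073600 t=3:−1/1036800 t=4:+1/5806080 = -1/3225600; (3j)²=27/4199 [(8 5 5; 3 -1 -2)], sign=+1
B: triangle coeff Δ(8,5,5) = 1/37413090; Σ_t [8,8]: t=8:+1/1625702400 = 1/1625702400; (3j)²=9/323 [(8 5 5; -8 4 4)], sign=-1
I_A²/I_B² = (27/4199)/(9/323) = 3/13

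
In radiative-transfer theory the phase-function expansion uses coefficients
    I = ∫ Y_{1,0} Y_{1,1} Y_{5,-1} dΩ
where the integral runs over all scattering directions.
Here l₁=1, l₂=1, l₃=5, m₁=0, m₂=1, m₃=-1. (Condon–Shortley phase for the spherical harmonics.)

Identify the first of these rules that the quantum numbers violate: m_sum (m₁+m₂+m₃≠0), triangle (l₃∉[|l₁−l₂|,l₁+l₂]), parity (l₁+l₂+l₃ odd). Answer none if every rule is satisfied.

triangle

azimuthal sum: 0 + 1 − 1 = 0  ✓
0 ≤ 5 ≤ 2 (triangle on l)  ✗
L = 1 + 1 + 5 = 7 (odd)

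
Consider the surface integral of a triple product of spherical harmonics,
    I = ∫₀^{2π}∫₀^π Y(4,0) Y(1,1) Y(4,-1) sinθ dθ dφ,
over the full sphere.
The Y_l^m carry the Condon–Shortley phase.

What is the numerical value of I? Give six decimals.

l₁+l₂+l₃=9 is odd: 3j(l;000)=0 ⇒ I=0

0.000000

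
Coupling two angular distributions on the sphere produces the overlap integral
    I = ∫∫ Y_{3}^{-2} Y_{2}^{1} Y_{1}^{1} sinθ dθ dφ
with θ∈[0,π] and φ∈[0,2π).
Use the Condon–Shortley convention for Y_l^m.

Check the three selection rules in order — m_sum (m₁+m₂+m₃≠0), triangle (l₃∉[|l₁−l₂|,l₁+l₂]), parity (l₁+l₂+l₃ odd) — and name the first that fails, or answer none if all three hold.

Σmᵢ = 0  ✓
l₃∈[|l₁−l₂|,l₁+l₂]=[1,5], have l₃=1  ✓
Σlᵢ = 6 ⇒ even  ✓

none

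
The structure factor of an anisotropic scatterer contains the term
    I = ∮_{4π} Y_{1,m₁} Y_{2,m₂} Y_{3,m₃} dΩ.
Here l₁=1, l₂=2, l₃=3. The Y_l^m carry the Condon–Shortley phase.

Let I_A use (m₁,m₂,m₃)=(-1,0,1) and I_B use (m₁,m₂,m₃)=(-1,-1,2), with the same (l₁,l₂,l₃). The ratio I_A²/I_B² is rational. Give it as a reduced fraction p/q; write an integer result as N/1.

3/5

Same 1,2,3: normalisation and zero-m 3j drop out of the ratio.
A: Δ: 0! 2! 4! / 7! → 1/105; sum: t=0:+1/8 = 1/8; 3j²(1 2 3; -1 0 1) = Δ·Π!·Σ² = 2/35  (sign +1)
B: Δ: 0! 2! 4! / 7! → 1/105; sum: t=0:+1/12 = 1/12; 3j²(1 2 3; -1 -1 2) = Δ·Π!·Σ² = 2/21  (sign -1)
I_A²/I_B² = (2/35)/(2/21) = 3/5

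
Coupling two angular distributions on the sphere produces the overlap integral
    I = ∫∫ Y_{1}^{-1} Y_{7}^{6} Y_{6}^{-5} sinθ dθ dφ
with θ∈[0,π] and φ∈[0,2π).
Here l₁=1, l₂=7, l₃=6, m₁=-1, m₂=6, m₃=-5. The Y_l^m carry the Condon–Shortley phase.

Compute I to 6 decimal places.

m-sum 0 ✓  L=14 even ✓  6≤6≤8 ✓
Π(2lᵢ+1) = 3×15×13 = 585
triangle coeff Δ(1,7,6) = 1/1365
Σ_t [1,1]: t=1:−1/518400 = -1/518400
(3j)²=7/195 [(1 7 6; 0 0 0)], sign=-1
Σ_t [2,2]: t=2:+1/79833600 = 1/79833600
(3j)²=2/35 [(1 7 6; -1 6 -5)], sign=-1
⇒ 4πI² = 6/5
I = (+1)√(6/5/(4π)) = 0.30901936

0.309019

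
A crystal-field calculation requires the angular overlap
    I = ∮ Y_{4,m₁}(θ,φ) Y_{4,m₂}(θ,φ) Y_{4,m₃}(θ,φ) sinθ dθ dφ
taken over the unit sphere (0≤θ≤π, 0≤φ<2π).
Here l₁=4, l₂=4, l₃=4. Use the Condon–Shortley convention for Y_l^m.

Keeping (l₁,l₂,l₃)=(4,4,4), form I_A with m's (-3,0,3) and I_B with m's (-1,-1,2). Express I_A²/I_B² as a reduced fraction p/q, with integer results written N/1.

l's match ⇒ only the (l;m) 3-j factors differ between A and B.
A: triangle coeff Δ(4,4,4) = 1/450450; Σ_t [3,4]: t=3:−1/864 t=4:+1/3456 = -1/1152; (3j)²=7/286 [(4 4 4; -3 0 3)], sign=+1
B: triangle coeff Δ(4,4,4) = 1/450450; Σ_t [1,3]: t=1:−1/576 t=2:+1/144 t=3:−1/576 = 1/288; (3j)²=20/1001 [(4 4 4; -1 -1 2)], sign=+1
I_A²/I_B² = (7/286)/(20/1001) = 49/40

49/40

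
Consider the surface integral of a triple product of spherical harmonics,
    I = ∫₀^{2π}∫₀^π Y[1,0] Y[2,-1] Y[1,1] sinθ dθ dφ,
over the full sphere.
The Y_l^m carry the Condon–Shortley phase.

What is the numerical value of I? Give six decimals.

Rules hold: Σm=0, L=4 even, 1≤1≤3.
N = 3·5·3 = 45
Δ = 2!·0!·2!/5! = 1/30
Racah Σ t=1..1: t=1:−1/1 = -1/1
⇒ 3j(1 2 1; 0 0 0)² = 2/15, sgn +1
Racah Σ t=1..1: t=1:−1/2 = -1/2
⇒ 3j(1 2 1; 0 -1 1)² = 1/10, sgn -1
4πI² = N·(3j₀)²·(3jₘ)² = 3/5
I = -1·√(0.6/4π) = -0.21850969

-0.218510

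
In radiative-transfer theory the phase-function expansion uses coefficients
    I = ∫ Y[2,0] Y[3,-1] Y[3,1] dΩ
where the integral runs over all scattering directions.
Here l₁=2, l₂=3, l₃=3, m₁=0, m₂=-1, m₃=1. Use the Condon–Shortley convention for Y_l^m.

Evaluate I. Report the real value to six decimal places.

Rules hold: Σm=0, L=8 even, 1≤3≤5.
N = 5·7·7 = 245
Δ = 2!·2!·4!/9! = 1/3780
Racah Σ t=0..2: t=0:+1/24 t=1:−1/4 t=2:+1/24 = -1/6
⇒ 3j(2 3 3; 0 0 0)² = 4/105, sgn +1
Racah Σ t=0..2: t=0:+1/16 t=1:−1/6 t=2:+1/96 = -3/32
⇒ 3j(2 3 3; 0 -1 1)² = 3/140, sgn -1
4πI² = N·(3j₀)²·(3jₘ)² = 1/5
I = -1·√(0.2/4π) = -0.12615663

-0.126157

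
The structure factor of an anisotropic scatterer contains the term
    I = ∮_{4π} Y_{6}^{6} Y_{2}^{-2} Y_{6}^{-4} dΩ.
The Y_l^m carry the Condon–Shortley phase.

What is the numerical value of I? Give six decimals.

-0.076075

Rules hold: Σm=0, L=14 even, 4≤6≤8.
N = 13·5·13 = 845
Δ = 2!·10!·2!/15! = 1/90090
Racah Σ t=0..2: t=0:+1/69120 t=1:−1/14400 t=2:+1/69120 = -7/172800
⇒ 3j(6 2 6; 0 0 0)² = 14/715, sgn -1
Racah Σ t=0..0: t=0:+1/14515200 = 1/14515200
⇒ 3j(6 2 6; 6 -2 -4)² = 2/455, sgn +1
4πI² = N·(3j₀)²·(3jₘ)² = 4/55
I = -1·√(0.0727273/4π) = -0.07607531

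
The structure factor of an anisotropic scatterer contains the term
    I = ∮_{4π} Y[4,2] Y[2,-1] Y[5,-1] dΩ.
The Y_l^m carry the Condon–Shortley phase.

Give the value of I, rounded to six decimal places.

L=11 odd ⇒ parity kills the (l;000) factor ⇒ I = 0

0.000000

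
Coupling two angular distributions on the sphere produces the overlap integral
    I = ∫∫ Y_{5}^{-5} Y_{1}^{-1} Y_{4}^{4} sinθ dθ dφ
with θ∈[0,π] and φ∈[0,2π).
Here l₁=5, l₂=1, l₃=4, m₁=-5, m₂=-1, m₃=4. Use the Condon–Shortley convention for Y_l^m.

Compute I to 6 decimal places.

m-sum = -5 − 1 + 4 = -2 ≠ 0 ⇒ I = 0

0.000000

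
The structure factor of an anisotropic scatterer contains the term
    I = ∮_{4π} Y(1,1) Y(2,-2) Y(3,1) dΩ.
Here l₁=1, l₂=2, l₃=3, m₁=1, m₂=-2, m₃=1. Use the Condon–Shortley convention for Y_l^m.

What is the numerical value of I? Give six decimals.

Rules hold: Σm=0, L=6 even, 1≤3≤3.
N = 3·5·7 = 105
Δ = 0!·2!·4!/7! = 1/105
Racah Σ t=0..0: t=0:+1/4 = 1/4
⇒ 3j(1 2 3; 0 0 0)² = 3/35, sgn -1
Racah Σ t=0..0: t=0:+1/48 = 1/48
⇒ 3j(1 2 3; 1 -2 1)² = 1/105, sgn +1
4πI² = N·(3j₀)²·(3jₘ)² = 3/35
I = -1·√(0.0857143/4π) = -0.08258890

-0.082589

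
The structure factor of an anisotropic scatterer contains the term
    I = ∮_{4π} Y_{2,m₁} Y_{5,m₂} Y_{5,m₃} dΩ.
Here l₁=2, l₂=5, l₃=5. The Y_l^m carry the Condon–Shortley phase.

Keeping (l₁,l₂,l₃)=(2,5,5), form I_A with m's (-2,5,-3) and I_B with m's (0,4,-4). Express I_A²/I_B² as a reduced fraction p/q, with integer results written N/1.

Same 2,5,5: normalisation and zero-m 3j drop out of the ratio.
A: Δ: 2! 2! 8! / 13! → 1/38610; sum: t=2:+1/161280 = 1/161280; 3j²(2 5 5; -2 5 -3) = Δ·Π!·Σ² = 1/143  (sign +1)
B: Δ: 2! 2! 8! / 13! → 1/38610; sum: t=1:−1/40320 t=2:+1/20160 = 1/40320; 3j²(2 5 5; 0 4 -4) = Δ·Π!·Σ² = 6/715  (sign -1)
I_A²/I_B² = (1/143)/(6/715) = 5/6

5/6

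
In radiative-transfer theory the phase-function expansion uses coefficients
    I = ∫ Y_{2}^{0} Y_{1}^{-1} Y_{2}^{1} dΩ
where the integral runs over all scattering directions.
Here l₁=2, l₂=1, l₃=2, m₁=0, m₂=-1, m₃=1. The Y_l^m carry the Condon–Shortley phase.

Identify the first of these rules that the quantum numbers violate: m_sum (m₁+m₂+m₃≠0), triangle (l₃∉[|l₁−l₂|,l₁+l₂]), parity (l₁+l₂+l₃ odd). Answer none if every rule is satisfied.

parity

m₁+m₂+m₃ = 0 − 1 + 1 = 0  ✓
triangle: |2−1|=1 ≤ l₃=2 ≤ 2+1=3  ✓
parity: l₁+l₂+l₃ = 5 is odd  ✗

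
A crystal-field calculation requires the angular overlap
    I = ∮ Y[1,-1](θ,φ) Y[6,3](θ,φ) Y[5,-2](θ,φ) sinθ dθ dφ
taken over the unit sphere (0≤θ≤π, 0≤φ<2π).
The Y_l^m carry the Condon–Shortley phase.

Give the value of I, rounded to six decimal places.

Checks pass: Σm=0; 12 even; l₃=5∈[5,7].
(2·1+1)(2·6+1)(2·5+1) = 429
Δ: 2! 0! 10! / 13! → 1/858
sum: t=1:−1/14400 = -1/14400
3j²(1 6 5; 0 0 0) = Δ·Π!·Σ² = 6/143  (sign +1)
sum: t=2:+1/60480 = 1/60480
3j²(1 6 5; -1 3 -2) = Δ·Π!·Σ² = 6/143  (sign -1)
combine: 4πI² = 429·6/143·6/143 = 108/143
take √, sign -1: I = -0.24515397

-0.245154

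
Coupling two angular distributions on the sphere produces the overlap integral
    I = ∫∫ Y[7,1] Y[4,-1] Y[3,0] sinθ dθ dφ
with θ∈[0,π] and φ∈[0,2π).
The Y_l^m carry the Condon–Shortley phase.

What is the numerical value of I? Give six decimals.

-0.225497

Checks pass: Σm=0; 14 even; l₃=3∈[3,11].
(2·7+1)(2·4+1)(2·3+1) = 945
Δ: 8! 6! 0! / 15! → 1/45045
sum: t=4:+1/20736 = 1/20736
3j²(7 4 3; 0 0 0) = Δ·Π!·Σ² = 35/1287  (sign -1)
sum: t=3:−1/25920 = -1/25920
3j²(7 4 3; 1 -1 0) = Δ·Π!·Σ² = 32/1287  (sign +1)
combine: 4πI² = 945·35/1287·32/1287 = 39200/61347
take √, sign -1: I = -0.22549735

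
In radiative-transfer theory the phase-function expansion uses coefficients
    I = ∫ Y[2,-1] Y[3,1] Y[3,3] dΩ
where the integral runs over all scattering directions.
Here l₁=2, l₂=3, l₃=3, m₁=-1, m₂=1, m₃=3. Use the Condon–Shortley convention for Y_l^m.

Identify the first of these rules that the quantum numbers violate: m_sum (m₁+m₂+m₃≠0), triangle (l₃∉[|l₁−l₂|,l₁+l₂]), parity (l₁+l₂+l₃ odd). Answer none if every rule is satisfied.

Σmᵢ = 3  ✗
l₃∈[|l₁−l₂|,l₁+l₂]=[1,5], have l₃=3
Σlᵢ = 8 ⇒ even

m_sum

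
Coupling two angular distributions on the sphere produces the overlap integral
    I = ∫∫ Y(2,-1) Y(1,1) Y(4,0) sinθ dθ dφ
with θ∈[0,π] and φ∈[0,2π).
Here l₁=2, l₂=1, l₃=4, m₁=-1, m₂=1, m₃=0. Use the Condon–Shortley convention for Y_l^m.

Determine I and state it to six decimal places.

l₃=4 ∉ [1,3] — triangle fails ⇒ I = 0

0.000000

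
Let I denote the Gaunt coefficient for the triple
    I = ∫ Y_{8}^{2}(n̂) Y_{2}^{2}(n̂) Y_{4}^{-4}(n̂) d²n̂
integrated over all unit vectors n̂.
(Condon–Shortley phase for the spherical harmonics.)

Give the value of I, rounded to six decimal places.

0.000000

l₃=4 ∉ [6,10] — triangle fails ⇒ I = 0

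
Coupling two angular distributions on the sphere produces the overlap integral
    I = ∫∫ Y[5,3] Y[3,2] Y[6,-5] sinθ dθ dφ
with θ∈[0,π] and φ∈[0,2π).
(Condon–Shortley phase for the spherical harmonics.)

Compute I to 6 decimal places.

-0.169016

Checks pass: Σm=0; 14 even; l₃=6∈[2,8].
(2·5+1)(2·3+1)(2·6+1) = 1001
Δ: 2! 8! 4! / 15! → 1/675675
sum: t=0:+1/8640 t=1:−1/2304 t=2:+1/8640 = -7/34560
3j²(5 3 6; 0 0 0) = Δ·Π!·Σ² = 7/429  (sign -1)
sum: t=1:−1/120960 t=2:+1/483840 = -1/161280
3j²(5 3 6; 3 2 -5) = Δ·Π!·Σ² = 2/91  (sign +1)
combine: 4πI² = 1001·7/429·2/91 = 14/39
take √, sign -1: I = -0.16901560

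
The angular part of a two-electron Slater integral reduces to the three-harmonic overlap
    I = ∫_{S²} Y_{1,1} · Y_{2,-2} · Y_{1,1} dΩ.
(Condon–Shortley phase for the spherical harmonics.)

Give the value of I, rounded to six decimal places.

0.309019

m-sum 0 ✓  L=4 even ✓  1≤1≤3 ✓
Π(2lᵢ+1) = 3×5×3 = 45
triangle coeff Δ(1,2,1) = 1/30
Σ_t [1,1]: t=1:−1/1 = -1/1
(3j)²=2/15 [(1 2 1; 0 0 0)], sign=+1
Σ_t [0,0]: t=0:+1/4 = 1/4
(3j)²=1/5 [(1 2 1; 1 -2 1)], sign=+1
⇒ 4πI² = 6/5
I = (+1)√(6/5/(4π)) = 0.30901936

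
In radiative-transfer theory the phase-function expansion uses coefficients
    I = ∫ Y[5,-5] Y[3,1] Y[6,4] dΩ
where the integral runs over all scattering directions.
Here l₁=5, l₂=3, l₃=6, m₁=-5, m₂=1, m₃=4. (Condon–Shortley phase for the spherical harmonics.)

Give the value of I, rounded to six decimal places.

Rules hold: Σm=0, L=14 even, 2≤6≤8.
N = 11·7·13 = 1001
Δ = 2!·8!·4!/15! = 1/675675
Racah Σ t=0..2: t=0:+1/8640 t=1:−1/2304 t=2:+1/8640 = -7/34560
⇒ 3j(5 3 6; 0 0 0)² = 7/429, sgn -1
Racah Σ t=2..2: t=2:+1/322560 = 1/322560
⇒ 3j(5 3 6; -5 1 4)² = 18/1001, sgn +1
4πI² = N·(3j₀)²·(3jₘ)² = 42/143
I = -1·√(0.293706/4π) = -0.15288036

-0.152880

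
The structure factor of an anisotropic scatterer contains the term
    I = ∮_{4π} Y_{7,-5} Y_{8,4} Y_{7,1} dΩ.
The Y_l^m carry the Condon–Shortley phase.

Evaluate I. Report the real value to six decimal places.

0.119026

Checks pass: Σm=0; 22 even; l₃=7∈[1,15].
(2·7+1)(2·8+1)(2·7+1) = 3825
Δ: 8! 6! 8! / 23! → 1/22086194130
sum: t=1:−1/18289152000 t=2:+1/248832000 t=3:−1/24883200 t=4:+1/11943936 t=5:−1/24883200 t=6:+1/248832000 t=7:−1/18289152000 = 11/975421440
3j²(7 8 7; 0 0 0) = Δ·Π!·Σ² = 1750/289731  (sign -1)
sum: t=6:+1/1492992000 t=7:−1/435456000 t=8:+1/1114767360 = -61/83607552000
3j²(7 8 7; -5 4 1) = Δ·Π!·Σ² = 3721/482885  (sign -1)
combine: 4πI² = 3825·1750/289731·3721/482885 = 97676250/548653937
take √, sign +1: I = 0.11902558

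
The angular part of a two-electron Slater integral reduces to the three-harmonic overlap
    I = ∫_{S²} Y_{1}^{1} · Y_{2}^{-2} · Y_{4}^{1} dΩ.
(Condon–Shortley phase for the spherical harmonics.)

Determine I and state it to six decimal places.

|1−2|≤4≤1+2 violated ⇒ I = 0

0.000000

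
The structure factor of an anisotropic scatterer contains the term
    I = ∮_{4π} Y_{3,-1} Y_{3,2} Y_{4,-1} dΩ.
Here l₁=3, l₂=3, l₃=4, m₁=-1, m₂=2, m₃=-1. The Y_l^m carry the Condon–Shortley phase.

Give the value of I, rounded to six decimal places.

0.145070

Rules hold: Σm=0, L=10 even, 0≤4≤6.
N = 7·7·9 = 441
Δ = 2!·4!·4!/11! = 1/34650
Racah Σ t=0..2: t=0:+1/72 t=1:−1/16 t=2:+1/72 = -5/144
⇒ 3j(3 3 4; 0 0 0)² = 2/77, sgn -1
Racah Σ t=1..2: t=1:−1/144 t=2:+1/48 = 1/72
⇒ 3j(3 3 4; -1 2 -1)² = 16/693, sgn -1
4πI² = N·(3j₀)²·(3jₘ)² = 32/121
I = +1·√(0.264463/4π) = 0.14506992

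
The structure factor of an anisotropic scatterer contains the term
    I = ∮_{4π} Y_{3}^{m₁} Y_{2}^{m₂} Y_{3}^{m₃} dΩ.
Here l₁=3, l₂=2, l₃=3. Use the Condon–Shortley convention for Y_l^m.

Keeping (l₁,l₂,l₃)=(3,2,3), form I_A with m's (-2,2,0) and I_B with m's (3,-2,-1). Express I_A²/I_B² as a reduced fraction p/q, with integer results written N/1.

l's match ⇒ only the (l;m) 3-j factors differ between A and B.
A: triangle coeff Δ(3,2,3) = 1/3780; Σ_t [2,2]: t=2:+1/24 = 1/24; (3j)²=1/21 [(3 2 3; -2 2 0)], sign=-1
B: triangle coeff Δ(3,2,3) = 1/3780; Σ_t [0,0]: t=0:+1/96 = 1/96; (3j)²=1/42 [(3 2 3; 3 -2 -1)], sign=+1
I_A²/I_B² = (1/21)/(1/42) = 2/1

2/1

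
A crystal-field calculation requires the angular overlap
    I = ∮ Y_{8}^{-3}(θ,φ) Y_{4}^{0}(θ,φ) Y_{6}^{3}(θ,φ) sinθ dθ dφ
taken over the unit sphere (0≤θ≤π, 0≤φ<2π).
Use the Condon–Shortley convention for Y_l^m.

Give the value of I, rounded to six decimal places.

Checks pass: Σm=0; 18 even; l₃=6∈[4,12].
(2·8+1)(2·4+1)(2·6+1) = 1989
Δ: 6! 10! 2! / 19! → 1/23279256
sum: t=2:+1/1658880 t=3:−1/518400 t=4:+1/1658880 = -1/1382400
3j²(8 4 6; 0 0 0) = Δ·Π!·Σ² = 504/46189  (sign -1)
sum: t=2:+1/34836480 t=3:−1/2903040 t=4:+1/2903040 = 1/34836480
3j²(8 4 6; -3 0 3) = Δ·Π!·Σ² = 25/117572  (sign -1)
combine: 4πI² = 1989·504/46189·25/117572 = 4050/877591
take √, sign +1: I = 0.01916357

0.019164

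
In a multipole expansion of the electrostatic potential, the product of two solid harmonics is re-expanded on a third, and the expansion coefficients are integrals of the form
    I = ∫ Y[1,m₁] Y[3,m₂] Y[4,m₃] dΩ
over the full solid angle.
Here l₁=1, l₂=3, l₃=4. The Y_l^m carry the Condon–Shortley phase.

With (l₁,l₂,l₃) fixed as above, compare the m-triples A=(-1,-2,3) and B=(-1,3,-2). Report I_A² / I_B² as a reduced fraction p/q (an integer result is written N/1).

21/1

Shared (l₁,l₂,l₃)=(1,3,4): N and (l;000)² cancel in I_A²/I_B².
A: Δ = 0!·2!·6!/9! = 1/252; Racah Σ t=0..0: t=0:+1/240 = 1/240; ⇒ 3j(1 3 4; -1 -2 3)² = 1/12, sgn -1
B: Δ = 0!·2!·6!/9! = 1/252; Racah Σ t=0..0: t=0:+1/1440 = 1/1440; ⇒ 3j(1 3 4; -1 3 -2)² = 1/252, sgn +1
I_A²/I_B² = (1/12)/(1/252) = 21/1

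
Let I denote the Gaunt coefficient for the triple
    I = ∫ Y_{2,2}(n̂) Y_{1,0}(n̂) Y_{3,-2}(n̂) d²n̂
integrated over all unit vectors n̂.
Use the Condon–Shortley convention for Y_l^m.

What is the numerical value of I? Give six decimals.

Checks pass: Σm=0; 6 even; l₃=3∈[1,3].
(2·2+1)(2·1+1)(2·3+1) = 105
Δ: 0! 4! 2! / 7! → 1/105
sum: t=0:+1/4 = 1/4
3j²(2 1 3; 0 0 0) = Δ·Π!·Σ² = 3/35  (sign -1)
sum: t=0:+1/24 = 1/24
3j²(2 1 3; 2 0 -2) = Δ·Π!·Σ² = 1/21  (sign -1)
combine: 4πI² = 105·3/35·1/21 = 3/7
take √, sign +1: I = 0.18467439

0.184674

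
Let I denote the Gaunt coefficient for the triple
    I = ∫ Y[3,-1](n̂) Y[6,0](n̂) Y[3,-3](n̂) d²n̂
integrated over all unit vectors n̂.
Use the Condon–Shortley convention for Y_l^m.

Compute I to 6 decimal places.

Σmᵢ = -4 ≠ 0, so the φ-integral vanishes; I = 0

0.000000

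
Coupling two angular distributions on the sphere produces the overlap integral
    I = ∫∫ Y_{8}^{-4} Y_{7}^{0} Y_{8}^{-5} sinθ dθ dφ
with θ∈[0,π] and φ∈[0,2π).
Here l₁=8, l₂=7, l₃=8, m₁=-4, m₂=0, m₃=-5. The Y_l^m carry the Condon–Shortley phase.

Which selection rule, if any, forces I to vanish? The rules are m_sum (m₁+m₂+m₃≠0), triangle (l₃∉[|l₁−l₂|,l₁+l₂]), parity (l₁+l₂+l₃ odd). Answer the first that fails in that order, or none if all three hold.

m_sum

azimuthal sum: -4 + 0 − 5 = -9  ✗
1 ≤ 8 ≤ 15 (triangle on l)
L = 8 + 7 + 8 = 23 (odd)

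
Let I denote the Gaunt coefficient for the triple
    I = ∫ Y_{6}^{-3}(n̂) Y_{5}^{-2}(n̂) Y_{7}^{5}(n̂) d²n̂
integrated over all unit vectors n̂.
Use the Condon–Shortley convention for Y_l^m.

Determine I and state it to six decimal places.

m-sum 0 ✓  L=18 even ✓  1≤7≤11 ✓
Π(2lᵢ+1) = 13×11×15 = 2145
triangle coeff Δ(6,5,7) = 1/174594420
Σ_t [0,4]: t=0:+1/4147200 t=1:−1/207360 t=2:+1/82944 t=3:−1/207360 t=4:+1/4147200 = 1/345600
(3j)²=420/46189 [(6 5 7; 0 0 0)], sign=-1
Σ_t [1,3]: t=1:−1/11612160 t=2:+1/2419200 t=3:−1/6220800 = 29/174182400
(3j)²=841/83980 [(6 5 7; -3 -2 5)], sign=+1
⇒ 4πI² = 264915/1356277
I = (-1)√(264915/1356277/(4π)) = -0.12467350

-0.124673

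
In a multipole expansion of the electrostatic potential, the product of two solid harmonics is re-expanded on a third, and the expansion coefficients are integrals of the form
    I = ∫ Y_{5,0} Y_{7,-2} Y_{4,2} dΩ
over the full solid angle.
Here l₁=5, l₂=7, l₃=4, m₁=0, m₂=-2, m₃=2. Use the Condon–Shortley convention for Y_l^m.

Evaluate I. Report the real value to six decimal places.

-0.014400

Rules hold: Σm=0, L=16 even, 2≤4≤12.
N = 11·15·9 = 1485
Δ = 8!·2!·6!/17! = 1/6126120
Racah Σ t=3..5: t=3:−1/69120 t=4:+1/20736 t=5:−1/69120 = 1/51840
⇒ 3j(5 7 4; 0 0 0)² = 280/21879, sgn +1
Racah Σ t=3..5: t=3:−1/69120 t=4:+1/69120 t=5:−1/1036800 = -1/1036800
⇒ 3j(5 7 4; 0 -2 2)² = 1/7293, sgn -1
4πI² = N·(3j₀)²·(3jₘ)² = 1400/537251
I = -1·√(0.00260586/4π) = -0.01440026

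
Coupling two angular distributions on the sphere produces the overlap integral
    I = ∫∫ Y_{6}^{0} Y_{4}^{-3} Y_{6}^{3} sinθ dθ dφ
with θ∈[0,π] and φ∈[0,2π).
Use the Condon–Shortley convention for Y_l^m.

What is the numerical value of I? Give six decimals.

m-sum 0 ✓  L=16 even ✓  2≤6≤10 ✓
Π(2lᵢ+1) = 13×9×13 = 1521
triangle coeff Δ(6,4,6) = 1/15315300
Σ_t [0,4]: t=0:+1/829440 t=1:−1/25920 t=2:+1/9216 t=3:−1/25920 t=4:+1/829440 = 7/207360
(3j)²=28/2431 [(6 4 6; 0 0 0)], sign=+1
Σ_t [0,1]: t=0:+1/207360 t=1:−1/103680 = -1/207360
(3j)²=21/2431 [(6 4 6; 0 -3 3)], sign=+1
⇒ 4πI² = 5292/34969
I = (+1)√(5292/34969/(4π)) = 0.10973960

0.109740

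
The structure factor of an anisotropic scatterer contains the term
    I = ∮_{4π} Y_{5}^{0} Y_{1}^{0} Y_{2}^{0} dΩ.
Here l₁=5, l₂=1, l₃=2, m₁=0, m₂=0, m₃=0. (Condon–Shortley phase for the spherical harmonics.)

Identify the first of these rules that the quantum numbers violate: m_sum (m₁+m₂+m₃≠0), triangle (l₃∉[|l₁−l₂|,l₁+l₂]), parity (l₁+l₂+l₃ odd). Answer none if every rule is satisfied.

triangle

m₁+m₂+m₃ = 0 + 0 + 0 = 0  ✓
triangle: |5−1|=4 ≤ l₃=2 ≤ 5+1=6  ✗
parity: l₁+l₂+l₃ = 8 is even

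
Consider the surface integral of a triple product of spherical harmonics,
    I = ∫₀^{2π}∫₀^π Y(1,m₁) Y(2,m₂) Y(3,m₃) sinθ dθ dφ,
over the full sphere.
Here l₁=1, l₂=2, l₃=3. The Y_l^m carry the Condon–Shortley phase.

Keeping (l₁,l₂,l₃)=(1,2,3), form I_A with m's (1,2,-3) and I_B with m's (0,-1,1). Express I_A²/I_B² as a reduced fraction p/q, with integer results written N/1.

Same 1,2,3: normalisation and zero-m 3j drop out of the ratio.
A: Δ: 0! 2! 4! / 7! → 1/105; sum: t=0:+1/48 = 1/48; 3j²(1 2 3; 1 2 -3) = Δ·Π!·Σ² = 1/7  (sign +1)
B: Δ: 0! 2! 4! / 7! → 1/105; sum: t=0:+1/6 = 1/6; 3j²(1 2 3; 0 -1 1) = Δ·Π!·Σ² = 8/105  (sign +1)
I_A²/I_B² = (1/7)/(8/105) = 15/8

15/8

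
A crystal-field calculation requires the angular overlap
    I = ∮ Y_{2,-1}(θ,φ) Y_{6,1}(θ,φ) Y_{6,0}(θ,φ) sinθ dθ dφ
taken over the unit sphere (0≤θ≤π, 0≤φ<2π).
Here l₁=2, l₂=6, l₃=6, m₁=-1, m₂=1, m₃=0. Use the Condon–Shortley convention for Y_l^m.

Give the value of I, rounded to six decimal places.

-0.030344

Checks pass: Σm=0; 14 even; l₃=6∈[4,8].
(2·2+1)(2·6+1)(2·6+1) = 845
Δ: 2! 2! 10! / 15! → 1/90090
sum: t=0:+1/69120 t=1:−1/14400 t=2:+1/69120 = -7/172800
3j²(2 6 6; 0 0 0) = Δ·Π!·Σ² = 14/715  (sign -1)
sum: t=1:−1/34560 t=2:+1/28800 = 1/172800
3j²(2 6 6; -1 1 0) = Δ·Π!·Σ² = 1/1430  (sign +1)
combine: 4πI² = 845·14/715·1/1430 = 7/605
take √, sign -1: I = -0.03034355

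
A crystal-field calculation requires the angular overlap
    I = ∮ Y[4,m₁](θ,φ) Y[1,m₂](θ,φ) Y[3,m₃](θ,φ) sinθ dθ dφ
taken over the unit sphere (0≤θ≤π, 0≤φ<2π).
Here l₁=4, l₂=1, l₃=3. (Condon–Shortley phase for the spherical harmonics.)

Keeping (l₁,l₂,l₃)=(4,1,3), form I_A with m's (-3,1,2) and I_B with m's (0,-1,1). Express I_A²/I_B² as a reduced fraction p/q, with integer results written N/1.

7/2

Same 4,1,3: normalisation and zero-m 3j drop out of the ratio.
A: Δ: 2! 6! 0! / 9! → 1/252; sum: t=2:+1/240 = 1/240; 3j²(4 1 3; -3 1 2) = Δ·Π!·Σ² = 1/12  (sign -1)
B: Δ: 2! 6! 0! / 9! → 1/252; sum: t=0:+1/96 = 1/96; 3j²(4 1 3; 0 -1 1) = Δ·Π!·Σ² = 1/42  (sign +1)
I_A²/I_B² = (1/12)/(1/42) = 7/2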